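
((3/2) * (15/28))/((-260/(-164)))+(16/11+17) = 151843/8008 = 18.96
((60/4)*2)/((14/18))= 270/7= 38.57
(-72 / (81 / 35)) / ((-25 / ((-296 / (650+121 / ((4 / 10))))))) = -33152 / 85725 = -0.39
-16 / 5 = -3.20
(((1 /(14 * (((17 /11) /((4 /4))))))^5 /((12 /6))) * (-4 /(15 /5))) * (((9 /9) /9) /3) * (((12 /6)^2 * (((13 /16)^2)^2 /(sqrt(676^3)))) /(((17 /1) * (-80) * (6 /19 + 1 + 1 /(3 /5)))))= 0.00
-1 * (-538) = 538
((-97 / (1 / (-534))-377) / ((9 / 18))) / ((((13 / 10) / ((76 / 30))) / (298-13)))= 742519240 / 13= 57116864.62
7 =7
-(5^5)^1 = -3125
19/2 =9.50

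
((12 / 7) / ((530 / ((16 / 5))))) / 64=3 / 18550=0.00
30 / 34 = 15 / 17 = 0.88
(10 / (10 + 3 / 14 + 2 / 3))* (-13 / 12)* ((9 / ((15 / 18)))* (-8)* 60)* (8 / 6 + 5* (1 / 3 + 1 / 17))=132088320 / 7769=17001.97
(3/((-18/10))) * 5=-25/3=-8.33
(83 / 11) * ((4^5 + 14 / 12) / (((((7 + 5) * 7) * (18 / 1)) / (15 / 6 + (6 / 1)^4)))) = 189407743 / 28512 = 6643.09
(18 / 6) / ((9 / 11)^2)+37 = 1120 / 27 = 41.48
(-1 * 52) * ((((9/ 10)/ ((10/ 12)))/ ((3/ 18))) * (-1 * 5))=8424/ 5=1684.80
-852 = -852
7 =7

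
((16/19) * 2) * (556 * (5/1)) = 88960/19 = 4682.11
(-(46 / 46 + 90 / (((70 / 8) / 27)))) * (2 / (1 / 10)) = -39020 / 7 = -5574.29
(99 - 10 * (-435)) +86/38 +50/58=2453121/551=4452.13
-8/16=-0.50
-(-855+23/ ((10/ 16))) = 4091/ 5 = 818.20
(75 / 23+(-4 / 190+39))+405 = 977219 / 2185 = 447.24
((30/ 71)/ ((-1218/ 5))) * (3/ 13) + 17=3185198/ 187369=17.00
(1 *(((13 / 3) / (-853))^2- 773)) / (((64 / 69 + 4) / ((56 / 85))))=-1629956157368 / 15770925075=-103.35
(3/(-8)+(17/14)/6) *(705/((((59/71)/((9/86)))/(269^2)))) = -315116597385/284144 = -1109003.17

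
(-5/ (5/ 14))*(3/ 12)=-3.50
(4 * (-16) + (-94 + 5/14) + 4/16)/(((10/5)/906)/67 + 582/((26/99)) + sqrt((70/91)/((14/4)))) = -380102399274591513/5351806591202629228 + 52775506768491 * sqrt(455)/74925292276836809192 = -0.07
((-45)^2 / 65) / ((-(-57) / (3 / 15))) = 27 / 247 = 0.11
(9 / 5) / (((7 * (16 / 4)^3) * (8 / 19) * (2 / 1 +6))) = 171 / 143360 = 0.00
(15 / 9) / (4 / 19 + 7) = 95 / 411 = 0.23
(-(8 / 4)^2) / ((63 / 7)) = -4 / 9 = -0.44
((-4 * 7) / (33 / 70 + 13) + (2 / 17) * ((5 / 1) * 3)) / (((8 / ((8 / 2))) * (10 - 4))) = -2515 / 96186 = -0.03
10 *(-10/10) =-10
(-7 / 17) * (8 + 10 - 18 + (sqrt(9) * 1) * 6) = -126 / 17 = -7.41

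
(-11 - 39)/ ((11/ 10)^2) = -41.32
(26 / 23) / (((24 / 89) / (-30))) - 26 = -6981 / 46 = -151.76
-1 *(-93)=93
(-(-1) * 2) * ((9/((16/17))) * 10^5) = 1912500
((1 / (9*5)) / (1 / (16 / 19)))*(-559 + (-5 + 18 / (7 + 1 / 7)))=-74864 / 7125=-10.51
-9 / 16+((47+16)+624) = 10983 / 16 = 686.44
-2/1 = -2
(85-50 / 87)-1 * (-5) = 7780 / 87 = 89.43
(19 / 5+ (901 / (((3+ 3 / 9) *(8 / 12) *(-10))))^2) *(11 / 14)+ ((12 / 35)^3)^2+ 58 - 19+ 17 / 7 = 314369725096877 / 235298000000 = 1336.05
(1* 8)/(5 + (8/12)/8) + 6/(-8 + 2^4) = 567/244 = 2.32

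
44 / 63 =0.70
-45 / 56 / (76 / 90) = -2025 / 2128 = -0.95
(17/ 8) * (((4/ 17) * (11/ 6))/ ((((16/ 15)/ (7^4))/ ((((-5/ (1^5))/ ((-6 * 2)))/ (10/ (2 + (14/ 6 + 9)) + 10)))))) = 660275/ 8256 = 79.98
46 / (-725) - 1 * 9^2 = -58771 / 725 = -81.06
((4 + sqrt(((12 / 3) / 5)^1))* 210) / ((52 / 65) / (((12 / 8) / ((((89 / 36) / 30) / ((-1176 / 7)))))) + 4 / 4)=28576800* sqrt(5) / 340111 + 285768000 / 340111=1028.10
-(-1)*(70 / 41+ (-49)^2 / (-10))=-97741 / 410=-238.39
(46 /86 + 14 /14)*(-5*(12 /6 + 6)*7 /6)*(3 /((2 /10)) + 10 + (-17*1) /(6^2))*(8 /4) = -1359820 /387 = -3513.75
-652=-652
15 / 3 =5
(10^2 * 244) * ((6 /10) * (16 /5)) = 46848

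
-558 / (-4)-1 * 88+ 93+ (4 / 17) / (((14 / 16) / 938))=13489 / 34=396.74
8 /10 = 4 /5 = 0.80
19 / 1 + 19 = 38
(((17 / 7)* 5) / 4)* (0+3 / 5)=51 / 28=1.82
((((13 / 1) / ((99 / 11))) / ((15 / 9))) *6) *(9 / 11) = 4.25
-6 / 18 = -1 / 3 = -0.33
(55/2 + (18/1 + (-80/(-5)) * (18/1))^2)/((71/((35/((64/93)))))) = 609749385/9088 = 67093.90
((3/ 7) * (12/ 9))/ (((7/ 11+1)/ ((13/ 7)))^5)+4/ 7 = 91555078319/ 55576446408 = 1.65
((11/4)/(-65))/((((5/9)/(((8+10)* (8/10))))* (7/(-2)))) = 3564/11375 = 0.31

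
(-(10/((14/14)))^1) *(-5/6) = 8.33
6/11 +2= 28/11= 2.55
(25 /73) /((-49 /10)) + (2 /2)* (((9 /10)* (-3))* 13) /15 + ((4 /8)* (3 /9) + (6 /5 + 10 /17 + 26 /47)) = 21049871 /214351725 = 0.10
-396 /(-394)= 198 /197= 1.01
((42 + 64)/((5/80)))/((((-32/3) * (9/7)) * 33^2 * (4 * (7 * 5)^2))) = -53/2286900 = -0.00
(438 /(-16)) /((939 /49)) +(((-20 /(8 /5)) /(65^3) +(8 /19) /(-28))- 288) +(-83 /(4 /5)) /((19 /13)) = -1318583048691 /3658356520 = -360.43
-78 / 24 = -13 / 4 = -3.25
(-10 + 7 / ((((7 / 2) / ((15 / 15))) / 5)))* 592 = 0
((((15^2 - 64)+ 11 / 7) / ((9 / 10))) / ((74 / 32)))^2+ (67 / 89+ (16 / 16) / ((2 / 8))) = 2952926645903 / 483586929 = 6106.30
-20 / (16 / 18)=-22.50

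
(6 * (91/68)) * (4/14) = 39/17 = 2.29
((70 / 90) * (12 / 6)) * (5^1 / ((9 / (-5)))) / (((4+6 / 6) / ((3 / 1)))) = -70 / 27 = -2.59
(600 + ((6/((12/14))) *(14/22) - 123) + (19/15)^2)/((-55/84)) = -33475988/45375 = -737.76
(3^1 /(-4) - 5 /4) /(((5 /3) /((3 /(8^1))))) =-9 /20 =-0.45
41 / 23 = 1.78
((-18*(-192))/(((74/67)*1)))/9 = 12864/37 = 347.68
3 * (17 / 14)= 51 / 14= 3.64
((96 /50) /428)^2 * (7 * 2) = 2016 /7155625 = 0.00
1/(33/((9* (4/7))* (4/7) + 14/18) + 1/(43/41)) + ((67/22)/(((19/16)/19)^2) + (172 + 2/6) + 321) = 2646631415/2078934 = 1273.07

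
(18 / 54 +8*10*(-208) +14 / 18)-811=-157049 / 9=-17449.89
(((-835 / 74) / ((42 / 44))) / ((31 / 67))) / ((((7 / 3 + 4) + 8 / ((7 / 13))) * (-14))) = 123079 / 1429162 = 0.09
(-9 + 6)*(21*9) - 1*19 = -586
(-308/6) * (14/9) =-2156/27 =-79.85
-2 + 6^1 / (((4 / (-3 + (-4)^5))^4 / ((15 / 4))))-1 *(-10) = 50060396858941 / 512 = 97774212615.12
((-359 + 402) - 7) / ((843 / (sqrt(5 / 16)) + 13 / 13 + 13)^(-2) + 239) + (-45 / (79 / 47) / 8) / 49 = 1888320 * sqrt(5) / 820405743241112569 + 2091735996800689211733 / 25406325056690774036792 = 0.08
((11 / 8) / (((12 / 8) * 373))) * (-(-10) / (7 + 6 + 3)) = 55 / 35808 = 0.00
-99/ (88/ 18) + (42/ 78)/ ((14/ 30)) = -993/ 52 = -19.10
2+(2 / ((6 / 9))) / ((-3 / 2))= 0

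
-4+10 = 6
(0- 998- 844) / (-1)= 1842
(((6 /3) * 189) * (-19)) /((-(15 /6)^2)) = 28728 /25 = 1149.12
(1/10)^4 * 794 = 397/5000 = 0.08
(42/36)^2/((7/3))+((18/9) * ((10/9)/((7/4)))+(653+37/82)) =6770605/10332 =655.30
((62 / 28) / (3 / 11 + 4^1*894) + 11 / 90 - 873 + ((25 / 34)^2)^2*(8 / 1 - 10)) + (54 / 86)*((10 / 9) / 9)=-873.38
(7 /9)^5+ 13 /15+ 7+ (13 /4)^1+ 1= 14645681 /1180980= 12.40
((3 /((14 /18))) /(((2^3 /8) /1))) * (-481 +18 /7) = -90423 /49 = -1845.37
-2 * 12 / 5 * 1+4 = -4 / 5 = -0.80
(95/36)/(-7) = -95/252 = -0.38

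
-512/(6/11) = -2816/3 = -938.67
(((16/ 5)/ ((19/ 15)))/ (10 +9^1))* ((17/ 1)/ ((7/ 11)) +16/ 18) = 27824/ 7581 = 3.67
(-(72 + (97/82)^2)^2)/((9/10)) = -1217893851845/203454792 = -5986.07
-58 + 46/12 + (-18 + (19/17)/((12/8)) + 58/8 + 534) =95845/204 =469.83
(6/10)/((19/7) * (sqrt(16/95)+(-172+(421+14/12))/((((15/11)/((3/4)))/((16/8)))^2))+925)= 18486213480/53813925080401 - 1209600 * sqrt(95)/53813925080401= 0.00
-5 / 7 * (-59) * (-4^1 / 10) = -118 / 7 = -16.86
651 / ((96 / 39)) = 8463 / 32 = 264.47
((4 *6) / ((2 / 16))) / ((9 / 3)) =64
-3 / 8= -0.38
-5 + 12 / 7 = -23 / 7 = -3.29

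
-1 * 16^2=-256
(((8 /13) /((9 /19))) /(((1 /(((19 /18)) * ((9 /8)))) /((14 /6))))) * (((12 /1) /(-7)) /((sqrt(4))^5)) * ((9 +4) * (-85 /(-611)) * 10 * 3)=-153425 /14664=-10.46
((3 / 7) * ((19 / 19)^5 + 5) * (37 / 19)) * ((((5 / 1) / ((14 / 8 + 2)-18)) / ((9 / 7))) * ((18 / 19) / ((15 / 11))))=-6512 / 6859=-0.95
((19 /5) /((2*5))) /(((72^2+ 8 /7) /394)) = 26201 /907400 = 0.03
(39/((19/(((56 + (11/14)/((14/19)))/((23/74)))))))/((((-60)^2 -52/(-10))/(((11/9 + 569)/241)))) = 34512603775/139535651787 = 0.25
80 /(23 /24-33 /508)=89.55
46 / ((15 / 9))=138 / 5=27.60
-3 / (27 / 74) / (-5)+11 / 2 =643 / 90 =7.14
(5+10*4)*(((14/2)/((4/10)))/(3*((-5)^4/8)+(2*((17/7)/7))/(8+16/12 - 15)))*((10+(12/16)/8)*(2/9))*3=145775/6444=22.62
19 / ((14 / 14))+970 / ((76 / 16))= 4241 / 19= 223.21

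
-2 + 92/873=-1654/873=-1.89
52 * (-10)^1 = -520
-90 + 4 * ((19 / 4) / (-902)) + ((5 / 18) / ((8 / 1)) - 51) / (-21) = -119462999 / 1363824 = -87.59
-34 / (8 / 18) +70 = -13 / 2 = -6.50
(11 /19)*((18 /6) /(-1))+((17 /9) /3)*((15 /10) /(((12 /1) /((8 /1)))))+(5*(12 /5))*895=5509052 /513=10738.89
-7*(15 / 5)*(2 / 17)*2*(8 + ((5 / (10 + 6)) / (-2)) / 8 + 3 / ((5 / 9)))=-66.12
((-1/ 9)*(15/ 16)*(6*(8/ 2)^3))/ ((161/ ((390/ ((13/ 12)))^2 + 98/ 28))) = -5184140/ 161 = -32199.63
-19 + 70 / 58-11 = -28.79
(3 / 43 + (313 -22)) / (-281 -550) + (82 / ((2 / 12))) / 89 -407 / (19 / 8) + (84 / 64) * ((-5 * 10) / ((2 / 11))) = -169874417043 / 322264016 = -527.13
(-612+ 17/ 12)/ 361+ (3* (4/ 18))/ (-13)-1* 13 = -276749/ 18772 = -14.74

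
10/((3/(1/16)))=5/24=0.21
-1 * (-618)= 618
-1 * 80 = -80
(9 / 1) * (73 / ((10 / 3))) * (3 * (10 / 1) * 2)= 11826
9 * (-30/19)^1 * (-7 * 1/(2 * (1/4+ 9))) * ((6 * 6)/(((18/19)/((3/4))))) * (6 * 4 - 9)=85050/37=2298.65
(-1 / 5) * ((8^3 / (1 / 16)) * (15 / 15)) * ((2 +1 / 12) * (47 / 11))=-481280 / 33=-14584.24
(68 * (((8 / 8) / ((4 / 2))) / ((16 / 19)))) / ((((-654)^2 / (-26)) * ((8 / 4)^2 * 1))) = -4199 / 6843456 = -0.00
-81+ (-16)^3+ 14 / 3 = -12517 / 3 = -4172.33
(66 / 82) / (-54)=-11 / 738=-0.01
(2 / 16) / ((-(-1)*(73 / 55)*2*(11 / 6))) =15 / 584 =0.03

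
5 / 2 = 2.50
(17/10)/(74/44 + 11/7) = 0.52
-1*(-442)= 442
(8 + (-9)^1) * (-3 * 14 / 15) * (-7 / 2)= -49 / 5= -9.80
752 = 752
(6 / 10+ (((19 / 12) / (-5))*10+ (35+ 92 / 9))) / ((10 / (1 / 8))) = 3839 / 7200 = 0.53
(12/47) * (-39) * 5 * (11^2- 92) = -67860/47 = -1443.83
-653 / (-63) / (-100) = -653 / 6300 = -0.10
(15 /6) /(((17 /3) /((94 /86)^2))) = 0.53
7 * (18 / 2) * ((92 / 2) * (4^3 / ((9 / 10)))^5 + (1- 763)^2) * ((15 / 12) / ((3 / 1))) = 43218408422416115 / 19683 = 2195722624722.66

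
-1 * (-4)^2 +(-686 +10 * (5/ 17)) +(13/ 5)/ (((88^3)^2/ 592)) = -1724680677285903/ 2467146711040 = -699.06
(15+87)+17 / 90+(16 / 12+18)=10937 / 90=121.52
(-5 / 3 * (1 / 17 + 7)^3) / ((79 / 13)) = -37440000 / 388127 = -96.46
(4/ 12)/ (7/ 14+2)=2/ 15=0.13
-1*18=-18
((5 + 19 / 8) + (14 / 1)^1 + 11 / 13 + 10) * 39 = 10053 / 8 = 1256.62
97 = 97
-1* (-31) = 31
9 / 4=2.25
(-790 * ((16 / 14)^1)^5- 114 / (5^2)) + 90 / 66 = -7133621353 / 4621925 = -1543.43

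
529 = 529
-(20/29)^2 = -400/841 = -0.48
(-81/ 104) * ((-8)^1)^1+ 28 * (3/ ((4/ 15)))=4176/ 13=321.23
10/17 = 0.59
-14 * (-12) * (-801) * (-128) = 17224704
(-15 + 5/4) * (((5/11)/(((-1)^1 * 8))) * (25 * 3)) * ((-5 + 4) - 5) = -351.56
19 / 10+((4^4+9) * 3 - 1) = 7959 / 10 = 795.90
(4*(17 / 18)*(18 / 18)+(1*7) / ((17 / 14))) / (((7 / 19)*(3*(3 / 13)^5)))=10299667820 / 780759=13191.87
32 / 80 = 2 / 5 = 0.40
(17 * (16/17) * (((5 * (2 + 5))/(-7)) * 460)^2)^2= 7163929600000000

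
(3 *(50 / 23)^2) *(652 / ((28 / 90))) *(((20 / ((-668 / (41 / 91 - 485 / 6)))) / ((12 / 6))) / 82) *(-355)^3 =-45008121239244140625 / 2307254131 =-19507223168.23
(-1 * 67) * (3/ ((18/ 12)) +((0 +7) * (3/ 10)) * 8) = -6298/ 5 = -1259.60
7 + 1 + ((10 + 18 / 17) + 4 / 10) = 1654 / 85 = 19.46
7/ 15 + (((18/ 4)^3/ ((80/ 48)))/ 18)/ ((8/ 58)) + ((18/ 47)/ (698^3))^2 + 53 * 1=289268102086174833482281/ 3831947149853424776640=75.49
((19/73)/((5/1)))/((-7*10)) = -19/25550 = -0.00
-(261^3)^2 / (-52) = 316113500535561 / 52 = 6079105779530.02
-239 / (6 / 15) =-1195 / 2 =-597.50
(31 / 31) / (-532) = -1 / 532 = -0.00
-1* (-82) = 82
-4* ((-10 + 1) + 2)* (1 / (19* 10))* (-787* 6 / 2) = -33054 / 95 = -347.94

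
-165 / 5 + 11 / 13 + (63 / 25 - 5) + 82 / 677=-34.51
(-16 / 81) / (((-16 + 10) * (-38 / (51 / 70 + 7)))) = -1082 / 161595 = -0.01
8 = 8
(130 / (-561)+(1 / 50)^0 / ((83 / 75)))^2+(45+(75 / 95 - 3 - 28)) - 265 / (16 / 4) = -8405104728659 / 164776585644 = -51.01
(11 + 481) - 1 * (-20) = 512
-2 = -2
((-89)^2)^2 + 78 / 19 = 1192102657 / 19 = 62742245.11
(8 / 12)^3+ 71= 1925 / 27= 71.30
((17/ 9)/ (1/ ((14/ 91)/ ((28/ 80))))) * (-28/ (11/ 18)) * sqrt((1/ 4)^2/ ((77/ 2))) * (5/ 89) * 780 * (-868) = 50592000 * sqrt(154)/ 10769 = 58299.77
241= 241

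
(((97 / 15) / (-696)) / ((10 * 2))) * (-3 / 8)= 97 / 556800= 0.00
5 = 5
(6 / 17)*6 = 36 / 17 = 2.12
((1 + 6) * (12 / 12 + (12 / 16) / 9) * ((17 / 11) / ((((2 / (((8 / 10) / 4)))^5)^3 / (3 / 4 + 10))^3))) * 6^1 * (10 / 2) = 122997329 / 281600000000000000000000000000000000000000000000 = 0.00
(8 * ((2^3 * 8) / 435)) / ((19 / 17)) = 8704 / 8265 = 1.05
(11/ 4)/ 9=11/ 36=0.31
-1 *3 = -3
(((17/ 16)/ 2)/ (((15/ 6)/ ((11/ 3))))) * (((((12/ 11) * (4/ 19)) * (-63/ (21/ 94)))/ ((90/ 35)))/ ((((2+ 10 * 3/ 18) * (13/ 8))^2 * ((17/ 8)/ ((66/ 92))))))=-758016/ 4061915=-0.19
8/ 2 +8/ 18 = 40/ 9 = 4.44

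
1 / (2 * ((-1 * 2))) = -1 / 4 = -0.25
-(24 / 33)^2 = -64 / 121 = -0.53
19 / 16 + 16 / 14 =261 / 112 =2.33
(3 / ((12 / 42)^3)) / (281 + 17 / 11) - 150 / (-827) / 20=454633 / 979168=0.46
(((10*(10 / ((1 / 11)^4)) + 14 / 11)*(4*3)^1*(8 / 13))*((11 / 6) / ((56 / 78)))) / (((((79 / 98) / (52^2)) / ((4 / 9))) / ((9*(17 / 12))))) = 41457913299712 / 79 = 524783712654.58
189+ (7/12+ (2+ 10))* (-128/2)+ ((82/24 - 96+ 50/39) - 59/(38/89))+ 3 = -832705/988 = -842.82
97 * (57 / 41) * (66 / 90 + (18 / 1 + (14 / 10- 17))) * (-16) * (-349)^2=-168808390736 / 205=-823455564.57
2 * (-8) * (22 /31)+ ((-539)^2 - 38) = 9004621 /31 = 290471.65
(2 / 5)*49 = 98 / 5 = 19.60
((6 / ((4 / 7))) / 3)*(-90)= -315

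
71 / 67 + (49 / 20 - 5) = -1997 / 1340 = -1.49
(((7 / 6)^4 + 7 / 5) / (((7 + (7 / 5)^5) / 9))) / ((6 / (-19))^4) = 237.81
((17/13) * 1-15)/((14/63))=-801/13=-61.62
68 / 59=1.15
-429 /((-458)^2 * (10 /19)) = -8151 /2097640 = -0.00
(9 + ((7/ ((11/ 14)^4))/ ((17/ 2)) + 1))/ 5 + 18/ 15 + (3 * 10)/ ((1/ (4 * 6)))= 900549376/ 1244485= 723.63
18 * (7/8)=63/4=15.75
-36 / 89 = -0.40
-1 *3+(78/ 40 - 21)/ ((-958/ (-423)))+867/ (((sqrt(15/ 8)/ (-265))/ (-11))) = -218643/ 19160+336974 *sqrt(30) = 1845671.20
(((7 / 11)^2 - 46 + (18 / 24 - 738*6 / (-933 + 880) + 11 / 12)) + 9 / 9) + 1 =800704 / 19239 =41.62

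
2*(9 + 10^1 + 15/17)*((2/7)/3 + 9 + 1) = 143312/357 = 401.43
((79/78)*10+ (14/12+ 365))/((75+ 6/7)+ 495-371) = 205457/109122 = 1.88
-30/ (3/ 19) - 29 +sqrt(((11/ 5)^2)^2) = -5354/ 25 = -214.16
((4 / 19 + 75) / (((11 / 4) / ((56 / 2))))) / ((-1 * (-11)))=160048 / 2299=69.62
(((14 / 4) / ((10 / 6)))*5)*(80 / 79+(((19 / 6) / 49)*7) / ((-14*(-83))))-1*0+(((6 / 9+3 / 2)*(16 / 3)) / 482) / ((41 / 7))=347474413597 / 32654017368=10.64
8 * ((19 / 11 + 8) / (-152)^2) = 107 / 31768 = 0.00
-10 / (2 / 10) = -50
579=579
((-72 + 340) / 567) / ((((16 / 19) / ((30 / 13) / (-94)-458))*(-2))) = 50893267 / 395928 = 128.54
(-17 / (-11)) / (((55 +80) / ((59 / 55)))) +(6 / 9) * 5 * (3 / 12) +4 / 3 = 355931 / 163350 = 2.18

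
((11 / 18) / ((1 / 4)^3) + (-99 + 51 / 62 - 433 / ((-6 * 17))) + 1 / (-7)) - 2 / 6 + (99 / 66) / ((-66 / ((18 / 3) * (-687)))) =28036823 / 730422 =38.38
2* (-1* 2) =-4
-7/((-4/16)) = 28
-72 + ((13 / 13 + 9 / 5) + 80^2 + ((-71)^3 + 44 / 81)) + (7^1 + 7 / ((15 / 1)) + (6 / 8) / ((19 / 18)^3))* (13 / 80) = -39065908492901 / 111115800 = -351578.34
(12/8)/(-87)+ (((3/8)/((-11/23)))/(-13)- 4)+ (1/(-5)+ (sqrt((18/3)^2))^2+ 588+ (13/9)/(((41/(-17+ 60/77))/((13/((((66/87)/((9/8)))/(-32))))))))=509221265173/523683160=972.38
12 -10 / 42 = 247 / 21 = 11.76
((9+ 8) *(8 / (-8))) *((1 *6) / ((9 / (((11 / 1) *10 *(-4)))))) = 14960 / 3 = 4986.67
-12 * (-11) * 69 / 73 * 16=145728 / 73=1996.27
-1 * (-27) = 27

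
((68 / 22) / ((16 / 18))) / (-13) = -153 / 572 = -0.27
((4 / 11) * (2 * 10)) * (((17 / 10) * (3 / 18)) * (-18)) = -408 / 11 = -37.09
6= 6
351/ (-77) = -4.56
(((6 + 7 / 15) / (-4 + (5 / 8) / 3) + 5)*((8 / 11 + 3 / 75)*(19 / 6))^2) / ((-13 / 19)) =-457748938961 / 16103587500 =-28.43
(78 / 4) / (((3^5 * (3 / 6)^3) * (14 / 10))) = 260 / 567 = 0.46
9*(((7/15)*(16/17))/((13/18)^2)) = 108864/14365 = 7.58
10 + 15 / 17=10.88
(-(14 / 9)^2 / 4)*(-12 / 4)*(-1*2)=-3.63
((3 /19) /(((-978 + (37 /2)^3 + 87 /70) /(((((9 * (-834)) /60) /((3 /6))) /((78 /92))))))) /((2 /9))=-14501592 /370342661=-0.04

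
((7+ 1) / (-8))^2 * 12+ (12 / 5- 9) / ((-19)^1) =1173 / 95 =12.35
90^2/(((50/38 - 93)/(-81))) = 7156.08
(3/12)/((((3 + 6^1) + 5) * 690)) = 0.00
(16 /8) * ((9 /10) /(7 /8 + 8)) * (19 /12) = 114 /355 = 0.32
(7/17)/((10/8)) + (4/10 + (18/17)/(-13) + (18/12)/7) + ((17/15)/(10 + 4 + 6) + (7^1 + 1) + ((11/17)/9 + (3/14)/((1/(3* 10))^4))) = 241676017907/1392300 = 173580.42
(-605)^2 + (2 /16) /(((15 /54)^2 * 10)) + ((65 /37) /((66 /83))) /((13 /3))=74486224217 /203500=366025.67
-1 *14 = -14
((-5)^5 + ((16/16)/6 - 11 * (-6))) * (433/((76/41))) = -714519.32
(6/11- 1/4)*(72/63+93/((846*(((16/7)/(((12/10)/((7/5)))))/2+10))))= 335205/984368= 0.34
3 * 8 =24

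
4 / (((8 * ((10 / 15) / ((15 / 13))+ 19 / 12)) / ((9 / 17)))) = 0.12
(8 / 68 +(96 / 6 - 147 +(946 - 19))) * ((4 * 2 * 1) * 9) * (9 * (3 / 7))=26310096 / 119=221093.24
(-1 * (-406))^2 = 164836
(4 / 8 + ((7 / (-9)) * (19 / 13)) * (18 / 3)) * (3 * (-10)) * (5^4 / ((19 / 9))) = 13865625 / 247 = 56136.13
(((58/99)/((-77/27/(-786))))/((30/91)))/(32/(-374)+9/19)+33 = 98214891/75845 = 1294.94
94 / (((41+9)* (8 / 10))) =47 / 20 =2.35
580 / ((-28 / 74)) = -10730 / 7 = -1532.86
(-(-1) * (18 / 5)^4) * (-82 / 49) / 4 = -2152008 / 30625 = -70.27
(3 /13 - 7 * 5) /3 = -452 /39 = -11.59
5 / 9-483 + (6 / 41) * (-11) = -178616 / 369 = -484.05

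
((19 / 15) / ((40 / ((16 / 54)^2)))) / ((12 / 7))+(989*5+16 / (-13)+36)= 10618489883 / 2132325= 4979.77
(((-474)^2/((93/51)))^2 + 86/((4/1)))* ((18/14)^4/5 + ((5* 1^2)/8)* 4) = 2134212821806588297/46147220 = 46247917465.16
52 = 52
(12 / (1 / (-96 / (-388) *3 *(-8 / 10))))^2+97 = 34760761 / 235225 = 147.78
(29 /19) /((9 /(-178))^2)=918836 /1539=597.03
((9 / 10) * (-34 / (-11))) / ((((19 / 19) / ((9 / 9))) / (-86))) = -13158 / 55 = -239.24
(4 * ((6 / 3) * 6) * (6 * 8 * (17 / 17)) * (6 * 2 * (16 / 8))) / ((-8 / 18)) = -124416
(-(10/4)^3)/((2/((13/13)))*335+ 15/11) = -275/11816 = -0.02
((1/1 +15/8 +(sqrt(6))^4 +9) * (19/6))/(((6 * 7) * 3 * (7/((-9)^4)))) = 1768311/1568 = 1127.75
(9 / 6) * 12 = 18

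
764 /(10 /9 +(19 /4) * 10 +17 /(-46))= 79074 /4993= 15.84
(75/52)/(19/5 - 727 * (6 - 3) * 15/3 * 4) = -375/11340212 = -0.00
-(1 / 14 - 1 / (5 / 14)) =191 / 70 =2.73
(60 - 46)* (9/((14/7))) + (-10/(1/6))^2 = 3663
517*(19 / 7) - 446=6701 / 7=957.29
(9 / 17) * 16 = 144 / 17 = 8.47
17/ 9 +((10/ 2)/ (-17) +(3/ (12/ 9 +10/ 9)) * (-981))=-4047143/ 3366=-1202.36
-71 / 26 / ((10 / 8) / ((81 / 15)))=-3834 / 325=-11.80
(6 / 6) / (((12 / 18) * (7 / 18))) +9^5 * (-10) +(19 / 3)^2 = -37198100 / 63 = -590446.03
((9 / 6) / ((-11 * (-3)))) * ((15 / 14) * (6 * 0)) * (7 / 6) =0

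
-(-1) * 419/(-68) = -419/68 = -6.16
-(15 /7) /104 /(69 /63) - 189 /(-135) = 16519 /11960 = 1.38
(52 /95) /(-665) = -52 /63175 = -0.00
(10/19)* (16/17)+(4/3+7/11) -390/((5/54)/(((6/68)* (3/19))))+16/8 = -577889/10659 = -54.22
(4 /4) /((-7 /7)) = -1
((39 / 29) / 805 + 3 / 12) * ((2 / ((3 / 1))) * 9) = 70503 / 46690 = 1.51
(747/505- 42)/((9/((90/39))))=-13642/1313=-10.39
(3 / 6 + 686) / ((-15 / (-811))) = 1113503 / 30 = 37116.77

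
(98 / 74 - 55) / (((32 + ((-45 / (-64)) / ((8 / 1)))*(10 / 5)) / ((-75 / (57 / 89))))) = 1131225600 / 5790611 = 195.36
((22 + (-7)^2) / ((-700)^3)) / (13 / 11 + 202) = -781 / 766605000000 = -0.00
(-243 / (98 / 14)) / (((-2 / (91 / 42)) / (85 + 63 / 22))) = 2035449 / 616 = 3304.30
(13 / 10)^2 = 169 / 100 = 1.69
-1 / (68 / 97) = -97 / 68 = -1.43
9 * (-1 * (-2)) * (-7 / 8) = -63 / 4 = -15.75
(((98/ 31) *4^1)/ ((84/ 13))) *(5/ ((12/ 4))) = 910/ 279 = 3.26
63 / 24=21 / 8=2.62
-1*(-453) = 453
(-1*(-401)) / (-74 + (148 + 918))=0.40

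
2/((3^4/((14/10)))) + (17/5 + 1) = 1796/405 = 4.43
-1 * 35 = -35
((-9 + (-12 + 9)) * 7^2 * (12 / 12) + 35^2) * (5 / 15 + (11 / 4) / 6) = 12103 / 24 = 504.29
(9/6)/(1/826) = 1239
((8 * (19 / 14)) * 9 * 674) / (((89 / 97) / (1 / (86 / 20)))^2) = 433769954400 / 102521503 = 4231.01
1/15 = 0.07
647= 647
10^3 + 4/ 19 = 19004/ 19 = 1000.21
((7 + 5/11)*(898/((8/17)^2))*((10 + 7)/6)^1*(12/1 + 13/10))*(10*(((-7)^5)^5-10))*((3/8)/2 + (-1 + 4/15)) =2113250103106612661404579925537447/253440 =8338265874000207786476404000.00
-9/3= -3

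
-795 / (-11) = 795 / 11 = 72.27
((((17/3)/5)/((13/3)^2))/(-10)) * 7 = -357/8450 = -0.04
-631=-631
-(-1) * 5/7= 5/7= 0.71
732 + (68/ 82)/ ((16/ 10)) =120133/ 164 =732.52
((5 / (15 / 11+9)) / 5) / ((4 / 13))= 143 / 456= 0.31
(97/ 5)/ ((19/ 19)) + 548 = 2837/ 5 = 567.40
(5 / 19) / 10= 1 / 38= 0.03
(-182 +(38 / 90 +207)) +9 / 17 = 19853 / 765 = 25.95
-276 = -276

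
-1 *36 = -36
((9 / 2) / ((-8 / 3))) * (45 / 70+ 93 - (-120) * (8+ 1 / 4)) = -409617 / 224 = -1828.65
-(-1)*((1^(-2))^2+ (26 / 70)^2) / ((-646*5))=-41 / 116375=-0.00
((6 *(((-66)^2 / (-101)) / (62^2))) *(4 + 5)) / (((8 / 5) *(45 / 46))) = -75141 / 194122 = -0.39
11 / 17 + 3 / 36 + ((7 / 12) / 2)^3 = 177479 / 235008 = 0.76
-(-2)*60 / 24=5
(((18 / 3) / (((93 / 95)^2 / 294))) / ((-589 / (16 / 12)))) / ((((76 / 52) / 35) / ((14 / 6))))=-62426000 / 268119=-232.83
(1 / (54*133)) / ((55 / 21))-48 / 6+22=263341 / 18810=14.00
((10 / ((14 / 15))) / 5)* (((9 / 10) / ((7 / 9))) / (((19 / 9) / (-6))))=-6561 / 931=-7.05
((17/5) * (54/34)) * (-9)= -243/5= -48.60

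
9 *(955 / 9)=955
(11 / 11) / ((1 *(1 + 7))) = 1 / 8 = 0.12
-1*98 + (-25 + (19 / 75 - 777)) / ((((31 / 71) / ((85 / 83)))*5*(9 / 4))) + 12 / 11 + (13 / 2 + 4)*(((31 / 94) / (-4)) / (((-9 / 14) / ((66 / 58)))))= -54689710197167 / 208315740600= -262.53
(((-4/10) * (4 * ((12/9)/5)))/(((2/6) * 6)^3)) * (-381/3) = 508/75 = 6.77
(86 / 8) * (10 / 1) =215 / 2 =107.50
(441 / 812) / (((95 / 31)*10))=1953 / 110200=0.02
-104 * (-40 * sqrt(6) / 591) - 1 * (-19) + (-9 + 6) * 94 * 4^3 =-18029 + 4160 * sqrt(6) / 591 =-18011.76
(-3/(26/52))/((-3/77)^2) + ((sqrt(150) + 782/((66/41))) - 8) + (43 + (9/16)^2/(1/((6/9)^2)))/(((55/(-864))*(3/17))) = -2414009/330 + 5*sqrt(6) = -7302.93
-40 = -40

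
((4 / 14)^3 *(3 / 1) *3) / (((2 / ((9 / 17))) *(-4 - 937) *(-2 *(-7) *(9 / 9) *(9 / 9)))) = -162 / 38408797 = -0.00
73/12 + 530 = 6433/12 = 536.08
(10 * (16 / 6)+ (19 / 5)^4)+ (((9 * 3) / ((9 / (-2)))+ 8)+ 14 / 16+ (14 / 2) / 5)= 239.46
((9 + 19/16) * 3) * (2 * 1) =489/8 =61.12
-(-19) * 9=171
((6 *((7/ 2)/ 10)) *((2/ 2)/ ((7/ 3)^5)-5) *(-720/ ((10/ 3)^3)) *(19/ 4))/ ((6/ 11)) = 531943038/ 300125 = 1772.40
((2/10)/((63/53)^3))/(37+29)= 148877/82515510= 0.00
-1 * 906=-906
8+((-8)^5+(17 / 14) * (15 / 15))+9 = -32749.79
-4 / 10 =-2 / 5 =-0.40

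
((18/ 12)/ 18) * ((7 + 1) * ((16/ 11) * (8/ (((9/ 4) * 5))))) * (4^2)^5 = 1073741824/ 1485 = 723058.47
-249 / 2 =-124.50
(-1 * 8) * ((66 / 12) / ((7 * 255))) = -44 / 1785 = -0.02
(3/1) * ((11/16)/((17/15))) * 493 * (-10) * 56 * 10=-5024250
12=12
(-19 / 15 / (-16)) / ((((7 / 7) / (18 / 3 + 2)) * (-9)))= -19 / 270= -0.07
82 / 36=41 / 18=2.28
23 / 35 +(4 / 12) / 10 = 29 / 42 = 0.69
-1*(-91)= 91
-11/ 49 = -0.22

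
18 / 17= 1.06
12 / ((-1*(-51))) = 4 / 17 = 0.24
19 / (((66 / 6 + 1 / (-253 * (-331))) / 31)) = 53.55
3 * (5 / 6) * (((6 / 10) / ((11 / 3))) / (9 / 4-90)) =-2 / 429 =-0.00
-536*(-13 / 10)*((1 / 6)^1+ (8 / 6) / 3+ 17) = 552214 / 45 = 12271.42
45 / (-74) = -45 / 74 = -0.61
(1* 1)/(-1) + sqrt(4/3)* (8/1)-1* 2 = -3 + 16* sqrt(3)/3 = 6.24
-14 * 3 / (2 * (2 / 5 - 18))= 105 / 88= 1.19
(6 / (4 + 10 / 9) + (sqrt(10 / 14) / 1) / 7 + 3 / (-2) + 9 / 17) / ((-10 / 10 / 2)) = -159 / 391 - 2* sqrt(35) / 49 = -0.65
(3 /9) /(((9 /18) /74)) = 148 /3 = 49.33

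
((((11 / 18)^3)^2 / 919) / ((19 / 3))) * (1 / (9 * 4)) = 1771561 / 7126649319168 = 0.00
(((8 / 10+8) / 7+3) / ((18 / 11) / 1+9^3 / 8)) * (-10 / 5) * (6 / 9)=-52448 / 857115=-0.06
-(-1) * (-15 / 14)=-15 / 14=-1.07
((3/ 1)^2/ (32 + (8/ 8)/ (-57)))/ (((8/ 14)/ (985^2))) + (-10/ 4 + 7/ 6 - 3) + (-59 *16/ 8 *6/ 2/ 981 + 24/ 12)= 1139287073573/ 2384484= 477791.87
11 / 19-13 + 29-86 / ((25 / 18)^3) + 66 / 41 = -169318383 / 12171875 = -13.91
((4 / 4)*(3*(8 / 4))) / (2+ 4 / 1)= 1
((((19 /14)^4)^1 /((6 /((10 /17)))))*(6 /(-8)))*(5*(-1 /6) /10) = 651605 /31347456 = 0.02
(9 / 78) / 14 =3 / 364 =0.01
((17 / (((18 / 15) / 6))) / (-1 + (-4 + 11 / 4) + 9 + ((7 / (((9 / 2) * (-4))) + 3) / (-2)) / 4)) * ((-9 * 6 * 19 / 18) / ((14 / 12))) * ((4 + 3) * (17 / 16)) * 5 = -889542 / 37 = -24041.68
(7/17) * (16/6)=56/51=1.10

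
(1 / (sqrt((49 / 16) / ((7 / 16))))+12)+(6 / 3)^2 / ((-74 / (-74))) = sqrt(7) / 7+16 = 16.38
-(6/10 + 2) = -13/5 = -2.60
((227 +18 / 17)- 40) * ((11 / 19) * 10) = 351670 / 323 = 1088.76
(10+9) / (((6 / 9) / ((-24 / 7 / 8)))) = -171 / 14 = -12.21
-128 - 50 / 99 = -12722 / 99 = -128.51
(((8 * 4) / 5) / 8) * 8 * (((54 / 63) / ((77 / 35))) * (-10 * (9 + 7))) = -30720 / 77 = -398.96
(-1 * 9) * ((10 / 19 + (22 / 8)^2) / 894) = -7377 / 90592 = -0.08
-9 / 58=-0.16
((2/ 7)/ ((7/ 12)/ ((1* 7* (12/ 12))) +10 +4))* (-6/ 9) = -16/ 1183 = -0.01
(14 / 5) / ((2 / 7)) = 49 / 5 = 9.80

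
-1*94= -94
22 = 22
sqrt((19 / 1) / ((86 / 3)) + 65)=8.10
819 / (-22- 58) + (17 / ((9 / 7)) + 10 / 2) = 5749 / 720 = 7.98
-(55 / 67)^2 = -0.67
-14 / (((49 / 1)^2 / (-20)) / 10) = 1.17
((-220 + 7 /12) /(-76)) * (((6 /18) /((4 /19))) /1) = 2633 /576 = 4.57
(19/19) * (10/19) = 10/19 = 0.53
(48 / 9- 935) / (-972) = 2789 / 2916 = 0.96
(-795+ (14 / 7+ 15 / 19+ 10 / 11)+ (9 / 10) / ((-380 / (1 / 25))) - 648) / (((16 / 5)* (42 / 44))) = -214867157 / 456000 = -471.20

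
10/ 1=10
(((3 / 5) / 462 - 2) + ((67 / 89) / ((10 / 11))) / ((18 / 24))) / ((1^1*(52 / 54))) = -1655253 / 1781780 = -0.93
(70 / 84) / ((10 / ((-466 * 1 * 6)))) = -233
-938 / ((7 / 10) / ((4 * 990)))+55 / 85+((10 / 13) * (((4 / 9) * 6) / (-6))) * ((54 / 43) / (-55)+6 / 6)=-4992244906345 / 940797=-5306399.69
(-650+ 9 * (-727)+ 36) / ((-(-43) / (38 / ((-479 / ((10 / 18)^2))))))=6799150 / 1668357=4.08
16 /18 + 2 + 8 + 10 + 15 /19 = 3707 /171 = 21.68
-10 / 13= -0.77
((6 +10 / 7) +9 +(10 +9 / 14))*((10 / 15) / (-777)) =-379 / 16317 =-0.02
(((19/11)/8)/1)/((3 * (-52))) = -19/13728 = -0.00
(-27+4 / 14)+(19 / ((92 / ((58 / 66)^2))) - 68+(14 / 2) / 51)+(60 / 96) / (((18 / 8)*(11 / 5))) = -374725231 / 3974124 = -94.29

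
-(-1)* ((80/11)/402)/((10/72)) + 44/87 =40780/64119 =0.64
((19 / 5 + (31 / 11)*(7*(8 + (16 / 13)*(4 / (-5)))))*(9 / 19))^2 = 2319289281 / 511225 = 4536.73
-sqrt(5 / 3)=-sqrt(15) / 3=-1.29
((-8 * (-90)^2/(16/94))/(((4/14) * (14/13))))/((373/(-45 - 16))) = 75473775/373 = 202342.56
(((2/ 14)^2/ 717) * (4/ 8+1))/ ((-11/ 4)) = -2/ 128821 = -0.00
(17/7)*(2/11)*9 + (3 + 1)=614/77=7.97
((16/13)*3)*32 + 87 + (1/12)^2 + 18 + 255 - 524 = -85811/1872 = -45.84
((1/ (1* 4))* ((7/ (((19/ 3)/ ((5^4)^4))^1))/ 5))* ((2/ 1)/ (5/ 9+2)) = 5767822265625/ 874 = 6599338976.69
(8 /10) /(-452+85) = -4 /1835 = -0.00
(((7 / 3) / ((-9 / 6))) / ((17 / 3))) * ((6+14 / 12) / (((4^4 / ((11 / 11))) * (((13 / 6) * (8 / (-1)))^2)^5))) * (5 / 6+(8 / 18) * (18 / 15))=-26989767 / 6291038210902961684480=-0.00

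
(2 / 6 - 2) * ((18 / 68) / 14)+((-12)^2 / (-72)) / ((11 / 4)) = -3973 / 5236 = -0.76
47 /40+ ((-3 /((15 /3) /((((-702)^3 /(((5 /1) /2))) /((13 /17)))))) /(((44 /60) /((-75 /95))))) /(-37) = 977171558971 /309320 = 3159095.95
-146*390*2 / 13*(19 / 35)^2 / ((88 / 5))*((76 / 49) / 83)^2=-456644784 / 8915323571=-0.05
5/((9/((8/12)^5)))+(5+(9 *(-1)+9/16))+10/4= -30245/34992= -0.86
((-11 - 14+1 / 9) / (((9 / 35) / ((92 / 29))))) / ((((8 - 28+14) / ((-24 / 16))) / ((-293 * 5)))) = 264168800 / 2349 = 112460.11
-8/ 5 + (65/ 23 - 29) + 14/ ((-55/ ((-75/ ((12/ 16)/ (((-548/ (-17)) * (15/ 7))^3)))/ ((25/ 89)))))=9095422515194242/ 304532305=29866856.05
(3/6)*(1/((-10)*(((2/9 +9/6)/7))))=-63/310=-0.20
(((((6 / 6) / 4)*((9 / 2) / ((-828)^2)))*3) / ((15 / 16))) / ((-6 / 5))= -1 / 228528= -0.00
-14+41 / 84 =-1135 / 84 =-13.51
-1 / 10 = -0.10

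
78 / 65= 6 / 5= 1.20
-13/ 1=-13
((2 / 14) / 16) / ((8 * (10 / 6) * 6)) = 1 / 8960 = 0.00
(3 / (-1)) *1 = -3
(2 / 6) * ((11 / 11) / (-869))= -1 / 2607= -0.00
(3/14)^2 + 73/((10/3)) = 21507/980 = 21.95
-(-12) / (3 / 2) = 8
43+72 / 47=2093 / 47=44.53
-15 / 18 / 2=-5 / 12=-0.42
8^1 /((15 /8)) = 64 /15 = 4.27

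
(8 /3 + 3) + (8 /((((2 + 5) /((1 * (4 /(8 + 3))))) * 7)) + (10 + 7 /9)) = 80060 /4851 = 16.50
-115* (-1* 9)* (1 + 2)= 3105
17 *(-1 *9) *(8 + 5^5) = -479349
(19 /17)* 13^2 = 3211 /17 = 188.88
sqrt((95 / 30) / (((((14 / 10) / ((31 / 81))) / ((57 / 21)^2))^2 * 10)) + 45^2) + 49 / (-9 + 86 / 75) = -3675 / 589 + sqrt(56306844955185) / 166698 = 38.77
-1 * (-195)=195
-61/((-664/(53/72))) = 3233/47808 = 0.07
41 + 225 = 266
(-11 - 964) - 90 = -1065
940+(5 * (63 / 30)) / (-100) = 187979 / 200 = 939.90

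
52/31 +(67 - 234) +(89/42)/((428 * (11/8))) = -126671866/766227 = -165.32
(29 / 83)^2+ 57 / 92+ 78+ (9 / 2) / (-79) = 3939683165 / 50069252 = 78.68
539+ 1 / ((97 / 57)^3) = 492115940 / 912673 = 539.20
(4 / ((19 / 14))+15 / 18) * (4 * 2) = 1724 / 57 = 30.25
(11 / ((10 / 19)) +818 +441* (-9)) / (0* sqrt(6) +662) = -31301 / 6620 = -4.73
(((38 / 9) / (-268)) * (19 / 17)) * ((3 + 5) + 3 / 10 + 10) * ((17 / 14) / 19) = -1159 / 56280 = -0.02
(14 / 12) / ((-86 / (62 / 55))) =-217 / 14190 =-0.02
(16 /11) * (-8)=-128 /11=-11.64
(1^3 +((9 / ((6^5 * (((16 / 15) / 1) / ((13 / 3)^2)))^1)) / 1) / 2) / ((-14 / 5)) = -0.36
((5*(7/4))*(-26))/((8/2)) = -455/8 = -56.88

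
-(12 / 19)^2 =-0.40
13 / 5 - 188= -185.40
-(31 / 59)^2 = -961 / 3481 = -0.28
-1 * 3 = -3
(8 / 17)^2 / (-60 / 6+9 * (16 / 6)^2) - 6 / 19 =-0.31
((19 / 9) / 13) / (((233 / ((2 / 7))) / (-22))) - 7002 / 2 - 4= -668849471 / 190827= -3505.00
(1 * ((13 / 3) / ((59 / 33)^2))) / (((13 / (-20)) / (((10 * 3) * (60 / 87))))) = -4356000 / 100949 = -43.15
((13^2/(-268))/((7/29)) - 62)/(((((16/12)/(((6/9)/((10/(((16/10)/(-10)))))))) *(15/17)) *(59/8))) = 4121242/51883125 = 0.08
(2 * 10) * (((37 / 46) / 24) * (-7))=-1295 / 276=-4.69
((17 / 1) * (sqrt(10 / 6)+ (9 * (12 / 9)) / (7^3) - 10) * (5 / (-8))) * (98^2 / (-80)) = -203371 / 16+ 40817 * sqrt(15) / 96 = -11063.98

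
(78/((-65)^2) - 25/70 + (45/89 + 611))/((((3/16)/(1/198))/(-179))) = -177204308516/60135075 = -2946.77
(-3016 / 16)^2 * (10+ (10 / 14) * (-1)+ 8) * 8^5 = 140882812928 / 7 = 20126116132.57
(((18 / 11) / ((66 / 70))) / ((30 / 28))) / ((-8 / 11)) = -49 / 22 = -2.23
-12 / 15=-4 / 5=-0.80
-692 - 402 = -1094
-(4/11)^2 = -16/121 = -0.13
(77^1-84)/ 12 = -7/ 12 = -0.58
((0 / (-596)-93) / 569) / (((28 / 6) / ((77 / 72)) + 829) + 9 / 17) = -17391 / 88728722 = -0.00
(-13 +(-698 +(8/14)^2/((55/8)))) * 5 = -1916017/539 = -3554.76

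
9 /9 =1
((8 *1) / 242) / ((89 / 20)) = 80 / 10769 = 0.01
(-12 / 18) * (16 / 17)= -32 / 51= -0.63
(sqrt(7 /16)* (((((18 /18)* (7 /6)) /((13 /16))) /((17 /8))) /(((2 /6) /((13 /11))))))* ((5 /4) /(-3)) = -140* sqrt(7) /561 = -0.66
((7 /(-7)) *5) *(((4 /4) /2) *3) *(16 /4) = -30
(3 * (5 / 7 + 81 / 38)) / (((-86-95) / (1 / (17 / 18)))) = -20439 / 409241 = -0.05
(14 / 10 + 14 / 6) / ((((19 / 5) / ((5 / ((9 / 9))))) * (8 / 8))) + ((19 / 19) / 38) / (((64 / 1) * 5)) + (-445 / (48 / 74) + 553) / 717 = 123635191 / 26156160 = 4.73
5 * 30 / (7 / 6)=900 / 7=128.57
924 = 924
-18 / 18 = -1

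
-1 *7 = -7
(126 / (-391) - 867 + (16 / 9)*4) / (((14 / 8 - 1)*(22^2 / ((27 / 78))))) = -3027083 / 3690258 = -0.82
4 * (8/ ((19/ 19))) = 32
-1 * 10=-10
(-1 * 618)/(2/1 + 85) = -206/29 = -7.10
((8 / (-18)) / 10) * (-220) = 88 / 9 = 9.78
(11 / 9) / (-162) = -11 / 1458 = -0.01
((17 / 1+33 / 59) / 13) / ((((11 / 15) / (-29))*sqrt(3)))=-150220*sqrt(3) / 8437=-30.84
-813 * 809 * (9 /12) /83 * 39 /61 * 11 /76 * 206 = -87187623237 /769576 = -113293.06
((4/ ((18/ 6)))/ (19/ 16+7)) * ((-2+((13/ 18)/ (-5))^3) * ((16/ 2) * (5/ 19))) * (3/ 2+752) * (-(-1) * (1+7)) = -563332321024/ 136086075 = -4139.53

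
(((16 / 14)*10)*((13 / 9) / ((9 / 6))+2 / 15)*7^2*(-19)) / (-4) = 78736 / 27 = 2916.15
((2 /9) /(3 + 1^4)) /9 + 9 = 1459 /162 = 9.01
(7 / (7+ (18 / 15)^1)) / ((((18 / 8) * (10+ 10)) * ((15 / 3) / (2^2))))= 0.02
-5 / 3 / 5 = -1 / 3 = -0.33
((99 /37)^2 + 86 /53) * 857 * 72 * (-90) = -3538528798320 /72557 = -48768951.28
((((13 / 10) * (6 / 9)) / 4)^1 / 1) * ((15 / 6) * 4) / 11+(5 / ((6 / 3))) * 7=584 / 33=17.70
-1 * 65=-65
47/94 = 1/2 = 0.50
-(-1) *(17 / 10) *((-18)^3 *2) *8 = -793152 / 5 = -158630.40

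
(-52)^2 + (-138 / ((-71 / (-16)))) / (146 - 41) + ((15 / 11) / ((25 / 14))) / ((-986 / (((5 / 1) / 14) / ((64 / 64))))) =72871056129 / 26952310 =2703.70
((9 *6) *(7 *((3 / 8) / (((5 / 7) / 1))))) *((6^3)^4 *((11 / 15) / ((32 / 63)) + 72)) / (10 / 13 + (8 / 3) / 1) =15466625556769296 / 1675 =9233806302548.83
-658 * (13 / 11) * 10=-85540 / 11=-7776.36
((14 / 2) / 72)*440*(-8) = -3080 / 9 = -342.22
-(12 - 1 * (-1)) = -13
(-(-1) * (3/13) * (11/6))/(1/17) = 187/26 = 7.19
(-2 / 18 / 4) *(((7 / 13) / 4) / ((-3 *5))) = 7 / 28080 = 0.00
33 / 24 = 1.38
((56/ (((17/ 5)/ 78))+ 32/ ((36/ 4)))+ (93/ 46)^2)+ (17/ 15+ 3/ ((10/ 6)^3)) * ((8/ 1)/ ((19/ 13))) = 1001186122727/ 768901500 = 1302.10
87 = 87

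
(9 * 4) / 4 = 9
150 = 150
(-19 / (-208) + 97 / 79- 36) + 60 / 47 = -25798205 / 772304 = -33.40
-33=-33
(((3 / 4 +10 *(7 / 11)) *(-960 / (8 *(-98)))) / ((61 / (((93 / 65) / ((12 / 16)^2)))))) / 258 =0.00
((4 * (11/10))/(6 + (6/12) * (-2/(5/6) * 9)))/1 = -11/12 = -0.92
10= 10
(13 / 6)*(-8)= -52 / 3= -17.33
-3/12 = -1/4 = -0.25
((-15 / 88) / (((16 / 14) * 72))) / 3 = -35 / 50688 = -0.00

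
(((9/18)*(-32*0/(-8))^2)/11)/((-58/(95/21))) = 0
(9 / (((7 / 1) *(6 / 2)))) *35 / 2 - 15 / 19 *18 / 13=3165 / 494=6.41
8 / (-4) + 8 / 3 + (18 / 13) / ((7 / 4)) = 398 / 273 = 1.46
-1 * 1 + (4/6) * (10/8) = -1/6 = -0.17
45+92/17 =857/17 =50.41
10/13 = 0.77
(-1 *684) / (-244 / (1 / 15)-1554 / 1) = 114 / 869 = 0.13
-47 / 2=-23.50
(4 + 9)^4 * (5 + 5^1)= 285610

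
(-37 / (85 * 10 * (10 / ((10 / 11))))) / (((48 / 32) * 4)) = -37 / 56100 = -0.00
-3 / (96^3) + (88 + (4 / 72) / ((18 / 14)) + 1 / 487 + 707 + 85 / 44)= 11331892110251 / 14218592256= 796.98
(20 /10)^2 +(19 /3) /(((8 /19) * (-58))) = 5207 /1392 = 3.74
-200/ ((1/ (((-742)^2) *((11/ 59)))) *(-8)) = 151405100/ 59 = 2566188.14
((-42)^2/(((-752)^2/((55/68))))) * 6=72765/4806784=0.02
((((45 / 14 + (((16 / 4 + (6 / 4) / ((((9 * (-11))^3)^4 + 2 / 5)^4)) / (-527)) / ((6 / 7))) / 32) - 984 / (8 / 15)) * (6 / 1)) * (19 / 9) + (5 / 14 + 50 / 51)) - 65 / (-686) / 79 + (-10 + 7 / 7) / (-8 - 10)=-4404541884225407553095430523469555600759346939023864453969206648590865510866201364603613134107294088893266393 / 188813684849512290759905530219744390964244968507719015254360320394469300385143135503275692394548740105792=-23327.45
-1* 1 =-1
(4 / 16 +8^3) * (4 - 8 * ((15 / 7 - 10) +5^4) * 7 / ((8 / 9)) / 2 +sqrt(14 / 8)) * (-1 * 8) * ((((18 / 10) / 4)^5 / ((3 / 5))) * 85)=3331417565601 / 16000 - 685617939 * sqrt(7) / 128000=208199426.17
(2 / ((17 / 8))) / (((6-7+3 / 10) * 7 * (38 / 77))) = -880 / 2261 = -0.39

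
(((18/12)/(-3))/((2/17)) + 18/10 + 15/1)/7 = 251/140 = 1.79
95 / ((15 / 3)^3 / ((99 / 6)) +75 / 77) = 11.11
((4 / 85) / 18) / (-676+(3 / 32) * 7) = -0.00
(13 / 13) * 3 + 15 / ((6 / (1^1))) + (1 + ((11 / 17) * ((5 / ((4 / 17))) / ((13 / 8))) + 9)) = 623 / 26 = 23.96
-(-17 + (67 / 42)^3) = 958733 / 74088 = 12.94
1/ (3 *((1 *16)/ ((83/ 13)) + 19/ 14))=1162/ 13467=0.09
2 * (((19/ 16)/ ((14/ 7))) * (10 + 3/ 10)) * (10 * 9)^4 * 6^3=173338339500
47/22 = 2.14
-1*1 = -1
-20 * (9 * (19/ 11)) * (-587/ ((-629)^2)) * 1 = 2007540/ 4352051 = 0.46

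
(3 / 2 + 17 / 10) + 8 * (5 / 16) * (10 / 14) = 349 / 70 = 4.99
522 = 522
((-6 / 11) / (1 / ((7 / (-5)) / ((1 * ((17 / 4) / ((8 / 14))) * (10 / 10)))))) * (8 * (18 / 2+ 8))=768 / 55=13.96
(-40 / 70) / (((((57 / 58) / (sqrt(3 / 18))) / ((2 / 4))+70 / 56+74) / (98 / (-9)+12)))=-5786080 / 682951833+352640 * sqrt(6) / 1593554277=-0.01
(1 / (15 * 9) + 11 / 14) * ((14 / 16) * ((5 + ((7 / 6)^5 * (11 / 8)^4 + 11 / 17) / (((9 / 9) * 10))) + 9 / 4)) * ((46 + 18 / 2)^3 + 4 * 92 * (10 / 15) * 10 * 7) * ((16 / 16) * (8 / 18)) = 1445777172222004201 / 3157785575424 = 457845.26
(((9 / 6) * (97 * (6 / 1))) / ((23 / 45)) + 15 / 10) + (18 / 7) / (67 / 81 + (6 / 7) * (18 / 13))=1168267839 / 682870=1710.82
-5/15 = -1/3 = -0.33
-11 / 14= -0.79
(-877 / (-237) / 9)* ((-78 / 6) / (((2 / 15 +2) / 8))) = -57005 / 2844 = -20.04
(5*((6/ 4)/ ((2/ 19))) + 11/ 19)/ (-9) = -5459/ 684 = -7.98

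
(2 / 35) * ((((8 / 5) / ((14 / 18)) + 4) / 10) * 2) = 424 / 6125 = 0.07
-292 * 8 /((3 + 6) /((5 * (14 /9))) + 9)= -163520 /711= -229.99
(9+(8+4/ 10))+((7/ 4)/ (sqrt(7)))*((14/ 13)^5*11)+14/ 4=1479016*sqrt(7)/ 371293+209/ 10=31.44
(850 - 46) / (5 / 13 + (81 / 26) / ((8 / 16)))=121.53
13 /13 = 1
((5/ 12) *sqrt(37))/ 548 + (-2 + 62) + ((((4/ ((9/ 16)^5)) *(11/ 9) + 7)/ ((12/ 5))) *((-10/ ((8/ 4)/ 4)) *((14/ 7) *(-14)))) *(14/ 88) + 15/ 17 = 5 *sqrt(37)/ 6576 + 1056432367930/ 298138401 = 3543.43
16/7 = 2.29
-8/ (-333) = 8/ 333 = 0.02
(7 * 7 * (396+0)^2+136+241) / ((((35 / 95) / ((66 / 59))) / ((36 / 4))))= 86725698246 / 413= 209989584.13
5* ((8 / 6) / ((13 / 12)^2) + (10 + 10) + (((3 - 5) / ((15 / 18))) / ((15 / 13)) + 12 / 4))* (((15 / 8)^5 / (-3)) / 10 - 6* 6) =-224573308227 / 55377920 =-4055.29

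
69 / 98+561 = 55047 / 98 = 561.70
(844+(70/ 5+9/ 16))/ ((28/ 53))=728061/ 448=1625.14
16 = 16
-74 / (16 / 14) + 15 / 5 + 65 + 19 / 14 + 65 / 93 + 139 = 144.31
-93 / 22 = -4.23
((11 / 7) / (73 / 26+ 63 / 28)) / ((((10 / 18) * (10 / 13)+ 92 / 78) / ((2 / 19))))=33462 / 1644013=0.02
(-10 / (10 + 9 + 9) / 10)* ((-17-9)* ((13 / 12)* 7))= 169 / 24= 7.04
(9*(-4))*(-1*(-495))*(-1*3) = 53460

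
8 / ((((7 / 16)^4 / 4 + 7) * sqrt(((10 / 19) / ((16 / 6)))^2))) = 159383552 / 27561135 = 5.78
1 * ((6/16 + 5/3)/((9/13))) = 637/216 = 2.95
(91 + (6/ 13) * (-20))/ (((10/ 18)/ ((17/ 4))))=162639/ 260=625.53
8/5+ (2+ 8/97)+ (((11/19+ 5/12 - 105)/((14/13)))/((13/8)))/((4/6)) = -11025729/129010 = -85.46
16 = 16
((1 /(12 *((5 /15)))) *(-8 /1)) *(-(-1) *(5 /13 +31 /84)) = -823 /546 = -1.51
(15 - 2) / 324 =0.04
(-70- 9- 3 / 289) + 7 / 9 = -203483 / 2601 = -78.23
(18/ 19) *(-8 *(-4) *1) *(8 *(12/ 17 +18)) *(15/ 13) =21980160/ 4199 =5234.62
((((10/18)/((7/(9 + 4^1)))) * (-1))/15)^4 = 28561/1275989841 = 0.00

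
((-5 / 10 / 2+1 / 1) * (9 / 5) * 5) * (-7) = -189 / 4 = -47.25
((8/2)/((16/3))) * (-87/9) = -29/4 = -7.25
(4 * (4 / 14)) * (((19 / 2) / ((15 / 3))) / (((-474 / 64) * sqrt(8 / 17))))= -608 * sqrt(34) / 8295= -0.43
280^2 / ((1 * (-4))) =-19600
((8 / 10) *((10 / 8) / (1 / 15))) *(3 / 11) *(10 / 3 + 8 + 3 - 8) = 285 / 11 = 25.91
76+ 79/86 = 76.92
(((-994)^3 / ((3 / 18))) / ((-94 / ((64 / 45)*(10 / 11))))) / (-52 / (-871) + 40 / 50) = 1316024430560 / 13959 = 94277844.44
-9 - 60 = -69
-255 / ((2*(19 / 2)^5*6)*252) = -170 / 155994237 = -0.00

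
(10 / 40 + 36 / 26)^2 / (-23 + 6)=-425 / 2704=-0.16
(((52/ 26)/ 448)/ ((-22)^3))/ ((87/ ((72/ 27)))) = -1/ 77815584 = -0.00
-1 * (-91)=91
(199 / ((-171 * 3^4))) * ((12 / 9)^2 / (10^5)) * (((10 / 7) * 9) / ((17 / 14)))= -398 / 147166875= -0.00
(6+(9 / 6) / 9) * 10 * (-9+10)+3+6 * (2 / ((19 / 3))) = 3794 / 57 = 66.56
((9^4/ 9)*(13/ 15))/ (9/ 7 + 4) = 22113/ 185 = 119.53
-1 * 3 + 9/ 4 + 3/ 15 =-11/ 20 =-0.55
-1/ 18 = -0.06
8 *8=64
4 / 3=1.33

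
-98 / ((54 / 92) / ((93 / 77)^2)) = -88412 / 363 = -243.56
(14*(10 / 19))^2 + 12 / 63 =413044 / 7581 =54.48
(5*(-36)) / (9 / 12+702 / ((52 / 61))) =-240 / 1099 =-0.22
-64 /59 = -1.08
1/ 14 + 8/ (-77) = -5/ 154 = -0.03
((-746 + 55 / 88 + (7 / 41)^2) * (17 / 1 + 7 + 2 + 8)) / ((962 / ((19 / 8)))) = -87501669 / 1398592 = -62.56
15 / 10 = 3 / 2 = 1.50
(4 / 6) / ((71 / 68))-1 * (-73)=15685 / 213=73.64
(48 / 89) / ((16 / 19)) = 57 / 89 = 0.64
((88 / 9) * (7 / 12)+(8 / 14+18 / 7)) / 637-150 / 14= -1288253 / 120393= -10.70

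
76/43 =1.77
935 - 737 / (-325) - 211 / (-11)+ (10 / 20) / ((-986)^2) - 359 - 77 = 3617749369519 / 6951201400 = 520.45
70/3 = 23.33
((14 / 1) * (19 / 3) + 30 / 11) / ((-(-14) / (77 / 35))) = 1508 / 105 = 14.36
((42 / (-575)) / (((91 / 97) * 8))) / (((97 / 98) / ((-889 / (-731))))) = -130683 / 10928450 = -0.01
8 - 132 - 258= -382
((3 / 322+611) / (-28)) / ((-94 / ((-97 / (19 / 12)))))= -3013305 / 211876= -14.22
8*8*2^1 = 128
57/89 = 0.64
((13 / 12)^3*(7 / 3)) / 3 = 15379 / 15552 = 0.99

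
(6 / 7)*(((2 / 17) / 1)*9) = 108 / 119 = 0.91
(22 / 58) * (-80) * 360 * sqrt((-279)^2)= -88387200 / 29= -3047834.48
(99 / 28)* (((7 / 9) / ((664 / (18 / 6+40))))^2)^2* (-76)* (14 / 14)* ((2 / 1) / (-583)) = 22280326117 / 3755309360080896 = 0.00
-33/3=-11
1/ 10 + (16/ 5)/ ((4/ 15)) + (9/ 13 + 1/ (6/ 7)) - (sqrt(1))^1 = 2527/ 195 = 12.96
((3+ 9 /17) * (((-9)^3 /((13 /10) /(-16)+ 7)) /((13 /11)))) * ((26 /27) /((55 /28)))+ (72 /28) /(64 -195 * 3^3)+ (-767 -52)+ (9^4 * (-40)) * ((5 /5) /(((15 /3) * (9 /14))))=-2096570613279 /25375679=-82621.26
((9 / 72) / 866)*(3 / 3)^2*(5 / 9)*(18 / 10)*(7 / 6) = 7 / 41568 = 0.00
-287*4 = -1148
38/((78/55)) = 26.79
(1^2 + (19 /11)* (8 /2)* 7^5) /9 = 141927 /11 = 12902.45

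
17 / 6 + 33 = 215 / 6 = 35.83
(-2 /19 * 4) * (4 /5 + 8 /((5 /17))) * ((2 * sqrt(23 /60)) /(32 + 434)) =-112 * sqrt(345) /66405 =-0.03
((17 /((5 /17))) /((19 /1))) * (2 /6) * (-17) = -17.24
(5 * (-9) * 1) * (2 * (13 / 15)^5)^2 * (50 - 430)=41908981522096 / 2562890625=16352.23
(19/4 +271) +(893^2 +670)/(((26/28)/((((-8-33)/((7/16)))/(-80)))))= 261854727/260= 1007133.57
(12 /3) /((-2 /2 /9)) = -36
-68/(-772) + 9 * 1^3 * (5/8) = 8821/1544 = 5.71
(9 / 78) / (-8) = -3 / 208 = -0.01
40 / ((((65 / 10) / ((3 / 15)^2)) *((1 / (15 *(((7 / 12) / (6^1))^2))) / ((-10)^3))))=-12250 / 351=-34.90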